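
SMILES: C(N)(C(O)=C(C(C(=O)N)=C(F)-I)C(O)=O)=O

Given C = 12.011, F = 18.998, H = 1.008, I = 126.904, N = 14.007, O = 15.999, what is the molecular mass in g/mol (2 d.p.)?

Molecular formula: C7H6FIN2O5.
M = 7×12.011 + 1×18.998 + 6×1.008 + 1×126.904 + 2×14.007 + 5×15.999 = 344.04 g/mol.

344.04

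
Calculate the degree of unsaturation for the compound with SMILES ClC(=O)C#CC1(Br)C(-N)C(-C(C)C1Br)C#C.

6

Molecular formula from the SMILES: C11H10Br2ClNO.
DoU = (2C + 2 + N − H − X)/2 = (2·11 + 2 + 1 − 10 − 3)/2 = 12/2 = 6.
(Structurally: 1 ring(s) + 5 π bond(s) = 6.)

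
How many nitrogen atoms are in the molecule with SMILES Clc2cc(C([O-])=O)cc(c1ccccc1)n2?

The symbol for nitrogen appears 1 time in the SMILES.

1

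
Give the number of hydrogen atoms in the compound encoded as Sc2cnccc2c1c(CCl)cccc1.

Hydrogens are implicit in SMILES; fill each atom to its normal valence:
  7 × C (aromatic): 1 H each → 7
  4 × C (aromatic): no H
  1 × C: 2 H
  1 × Cl: no H
  1 × N (aromatic): no H
  1 × S: 1 H
  Total hydrogens = 10.

10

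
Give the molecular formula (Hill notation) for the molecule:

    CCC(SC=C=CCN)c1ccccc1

Heavy atoms from the SMILES: 13 C, 1 N, 1 S.
Implicit hydrogens by atom environment:
  5 × C (aromatic): 1 H each → 5
  3 × C: 1 H each → 3
  2 × C: 2 H each → 4
  1 × C: 3 H
  1 × C: no H
  1 × C (aromatic): no H
  1 × N: 2 H
  1 × S: no H
  Total hydrogens = 17.
Molecular formula: C13H17NS

C13H17NS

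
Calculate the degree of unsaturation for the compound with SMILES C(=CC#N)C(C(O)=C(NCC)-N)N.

Molecular formula from the SMILES: C8H14N4O.
DoU = (2C + 2 + N − H − X)/2 = (2·8 + 2 + 4 − 14 − 0)/2 = 8/2 = 4.
(Structurally: 0 ring(s) + 4 π bond(s) = 4.)

4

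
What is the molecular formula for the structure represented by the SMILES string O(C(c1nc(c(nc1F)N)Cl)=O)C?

Heavy atoms from the SMILES: 6 C, 1 Cl, 1 F, 3 N, 2 O.
Implicit hydrogens by atom environment:
  4 × C (aromatic): no H
  2 × N (aromatic): no H
  2 × O: no H
  1 × C: 3 H
  1 × C: no H
  1 × Cl: no H
  1 × F: no H
  1 × N: 2 H
  Total hydrogens = 5.
Molecular formula: C6H5ClFN3O2

C6H5ClFN3O2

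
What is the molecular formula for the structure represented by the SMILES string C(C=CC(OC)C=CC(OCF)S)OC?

C10H17FO3S

Heavy atoms from the SMILES: 10 C, 1 F, 3 O, 1 S.
Implicit hydrogens by atom environment:
  6 × C: 1 H each → 6
  3 × O: no H
  2 × C: 3 H each → 6
  2 × C: 2 H each → 4
  1 × F: no H
  1 × S: 1 H
  Total hydrogens = 17.
Molecular formula: C10H17FO3S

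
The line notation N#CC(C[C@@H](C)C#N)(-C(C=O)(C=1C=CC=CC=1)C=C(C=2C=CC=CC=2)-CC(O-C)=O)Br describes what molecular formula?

C25H23BrN2O3

Heavy atoms from the SMILES: 1 Br, 25 C, 2 N, 3 O.
Implicit hydrogens by atom environment:
  10 × C (aromatic): 1 H each → 10
  6 × C: no H
  3 × C: 1 H each → 3
  3 × O: no H
  2 × C: 3 H each → 6
  2 × C: 2 H each → 4
  2 × C (aromatic): no H
  2 × N: no H
  1 × Br: no H
  Total hydrogens = 23.
Molecular formula: C25H23BrN2O3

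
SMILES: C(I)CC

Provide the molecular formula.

C3H7I

Heavy atoms from the SMILES: 3 C, 1 I.
Implicit hydrogens by atom environment:
  2 × C: 2 H each → 4
  1 × C: 3 H
  1 × I: no H
  Total hydrogens = 7.
Molecular formula: C3H7I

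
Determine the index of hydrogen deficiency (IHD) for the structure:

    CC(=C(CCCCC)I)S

Molecular formula from the SMILES: C8H15IS.
DoU = (2C + 2 + N − H − X)/2 = (2·8 + 2 + 0 − 15 − 1)/2 = 2/2 = 1.
(Structurally: 0 ring(s) + 1 π bond(s) = 1.)

1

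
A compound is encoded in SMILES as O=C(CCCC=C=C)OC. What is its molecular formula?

C8H12O2

Heavy atoms from the SMILES: 8 C, 2 O.
Implicit hydrogens by atom environment:
  4 × C: 2 H each → 8
  2 × C: no H
  2 × O: no H
  1 × C: 3 H
  1 × C: 1 H
  Total hydrogens = 12.
Molecular formula: C8H12O2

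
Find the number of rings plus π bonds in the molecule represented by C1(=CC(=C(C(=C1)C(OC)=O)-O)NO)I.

5

Molecular formula from the SMILES: C8H8INO4.
DoU = (2C + 2 + N − H − X)/2 = (2·8 + 2 + 1 − 8 − 1)/2 = 10/2 = 5.
(Structurally: 1 ring(s) + 4 π bond(s) = 5.)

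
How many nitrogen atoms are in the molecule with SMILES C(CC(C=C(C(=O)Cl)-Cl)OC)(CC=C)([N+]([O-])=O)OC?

1

The symbol for nitrogen appears 1 time in the SMILES.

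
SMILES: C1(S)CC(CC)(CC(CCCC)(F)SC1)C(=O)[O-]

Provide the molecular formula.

Heavy atoms from the SMILES: 13 C, 1 F, 2 O, 2 S.
Implicit hydrogens by atom environment:
  7 × C: 2 H each → 14
  3 × C: no H
  2 × C: 3 H each → 6
  1 × C: 1 H
  1 × F: no H
  1 × O: no H
  1 × O (charge -1): no H
  1 × S: 1 H
  1 × S: no H
  Total hydrogens = 22.
Net charge -1.
Molecular formula: C13H22FO2S2-

C13H22FO2S2-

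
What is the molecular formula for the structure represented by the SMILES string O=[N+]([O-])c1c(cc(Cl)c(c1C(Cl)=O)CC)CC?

C11H11Cl2NO3

Heavy atoms from the SMILES: 11 C, 2 Cl, 1 N, 3 O.
Implicit hydrogens by atom environment:
  5 × C (aromatic): no H
  2 × C: 3 H each → 6
  2 × C: 2 H each → 4
  2 × Cl: no H
  2 × O: no H
  1 × C (aromatic): 1 H
  1 × C: no H
  1 × N (charge +1): no H
  1 × O (charge -1): no H
  Total hydrogens = 11.
Molecular formula: C11H11Cl2NO3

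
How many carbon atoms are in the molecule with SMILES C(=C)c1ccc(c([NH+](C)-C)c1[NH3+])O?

The symbol for carbon appears 10 times in the SMILES. Lowercase c denotes aromatic carbon and counts toward C.

10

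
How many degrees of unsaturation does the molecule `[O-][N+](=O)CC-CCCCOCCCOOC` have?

1

Molecular formula from the SMILES: C10H21NO5.
DoU = (2C + 2 + N − H − X)/2 = (2·10 + 2 + 1 − 21 − 0)/2 = 2/2 = 1.
(Structurally: 0 ring(s) + 1 π bond(s) = 1.)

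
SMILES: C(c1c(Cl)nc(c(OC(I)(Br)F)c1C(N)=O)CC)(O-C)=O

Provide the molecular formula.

C11H10BrClFIN2O4

Heavy atoms from the SMILES: 1 Br, 11 C, 1 Cl, 1 F, 1 I, 2 N, 4 O.
Implicit hydrogens by atom environment:
  5 × C (aromatic): no H
  4 × O: no H
  3 × C: no H
  2 × C: 3 H each → 6
  1 × Br: no H
  1 × C: 2 H
  1 × Cl: no H
  1 × F: no H
  1 × I: no H
  1 × N: 2 H
  1 × N (aromatic): no H
  Total hydrogens = 10.
Molecular formula: C11H10BrClFIN2O4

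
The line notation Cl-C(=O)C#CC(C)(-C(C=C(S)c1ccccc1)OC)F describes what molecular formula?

C15H14ClFO2S

Heavy atoms from the SMILES: 15 C, 1 Cl, 1 F, 2 O, 1 S.
Implicit hydrogens by atom environment:
  5 × C (aromatic): 1 H each → 5
  5 × C: no H
  2 × C: 3 H each → 6
  2 × C: 1 H each → 2
  2 × O: no H
  1 × C (aromatic): no H
  1 × Cl: no H
  1 × F: no H
  1 × S: 1 H
  Total hydrogens = 14.
Molecular formula: C15H14ClFO2S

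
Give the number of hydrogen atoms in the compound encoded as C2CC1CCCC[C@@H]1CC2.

18

Hydrogens are implicit in SMILES; fill each atom to its normal valence:
  8 × C: 2 H each → 16
  2 × C: 1 H each → 2
  Total hydrogens = 18.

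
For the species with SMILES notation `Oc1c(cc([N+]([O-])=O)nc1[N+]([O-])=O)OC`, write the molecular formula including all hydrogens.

Heavy atoms from the SMILES: 6 C, 3 N, 6 O.
Implicit hydrogens by atom environment:
  4 × C (aromatic): no H
  3 × O: no H
  2 × N (charge +1): no H
  2 × O (charge -1): no H
  1 × C: 3 H
  1 × C (aromatic): 1 H
  1 × N (aromatic): no H
  1 × O: 1 H
  Total hydrogens = 5.
Molecular formula: C6H5N3O6

C6H5N3O6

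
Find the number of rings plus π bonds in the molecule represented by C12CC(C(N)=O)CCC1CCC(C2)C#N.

5

Molecular formula from the SMILES: C12H18N2O.
DoU = (2C + 2 + N − H − X)/2 = (2·12 + 2 + 2 − 18 − 0)/2 = 10/2 = 5.
(Structurally: 2 ring(s) + 3 π bond(s) = 5.)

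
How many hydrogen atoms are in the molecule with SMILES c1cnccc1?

Hydrogens are implicit in SMILES; fill each atom to its normal valence:
  5 × C (aromatic): 1 H each → 5
  1 × N (aromatic): no H
  Total hydrogens = 5.

5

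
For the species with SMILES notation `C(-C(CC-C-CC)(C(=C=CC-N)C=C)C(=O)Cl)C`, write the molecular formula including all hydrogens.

Heavy atoms from the SMILES: 15 C, 1 Cl, 1 N, 1 O.
Implicit hydrogens by atom environment:
  7 × C: 2 H each → 14
  4 × C: no H
  2 × C: 3 H each → 6
  2 × C: 1 H each → 2
  1 × Cl: no H
  1 × N: 2 H
  1 × O: no H
  Total hydrogens = 24.
Molecular formula: C15H24ClNO

C15H24ClNO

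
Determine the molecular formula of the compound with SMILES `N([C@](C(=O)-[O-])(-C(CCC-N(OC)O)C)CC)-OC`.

C11H23N2O5-

Heavy atoms from the SMILES: 11 C, 2 N, 5 O.
Implicit hydrogens by atom environment:
  4 × C: 3 H each → 12
  4 × C: 2 H each → 8
  3 × O: no H
  2 × C: no H
  1 × C: 1 H
  1 × N: 1 H
  1 × N: no H
  1 × O: 1 H
  1 × O (charge -1): no H
  Total hydrogens = 23.
Net charge -1.
Molecular formula: C11H23N2O5-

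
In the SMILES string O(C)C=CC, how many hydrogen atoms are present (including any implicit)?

Hydrogens are implicit in SMILES; fill each atom to its normal valence:
  2 × C: 3 H each → 6
  2 × C: 1 H each → 2
  1 × O: no H
  Total hydrogens = 8.

8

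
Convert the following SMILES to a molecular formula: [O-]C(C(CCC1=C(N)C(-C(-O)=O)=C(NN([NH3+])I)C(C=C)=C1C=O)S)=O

C14H17IN4O5S

Heavy atoms from the SMILES: 14 C, 1 I, 4 N, 5 O, 1 S.
Implicit hydrogens by atom environment:
  6 × C (aromatic): no H
  3 × C: 2 H each → 6
  3 × C: 1 H each → 3
  3 × O: no H
  2 × C: no H
  1 × I: no H
  1 × N (charge +1): 3 H
  1 × N: 2 H
  1 × N: 1 H
  1 × N: no H
  1 × O: 1 H
  1 × O (charge -1): no H
  1 × S: 1 H
  Total hydrogens = 17.
Molecular formula: C14H17IN4O5S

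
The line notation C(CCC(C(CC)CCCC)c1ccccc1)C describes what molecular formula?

Heavy atoms from the SMILES: 18 C.
Implicit hydrogens by atom environment:
  7 × C: 2 H each → 14
  5 × C (aromatic): 1 H each → 5
  3 × C: 3 H each → 9
  2 × C: 1 H each → 2
  1 × C (aromatic): no H
  Total hydrogens = 30.
Molecular formula: C18H30

C18H30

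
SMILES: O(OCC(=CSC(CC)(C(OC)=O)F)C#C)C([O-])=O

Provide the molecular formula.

C11H12FO6S-

Heavy atoms from the SMILES: 11 C, 1 F, 6 O, 1 S.
Implicit hydrogens by atom environment:
  5 × C: no H
  5 × O: no H
  2 × C: 3 H each → 6
  2 × C: 2 H each → 4
  2 × C: 1 H each → 2
  1 × F: no H
  1 × O (charge -1): no H
  1 × S: no H
  Total hydrogens = 12.
Net charge -1.
Molecular formula: C11H12FO6S-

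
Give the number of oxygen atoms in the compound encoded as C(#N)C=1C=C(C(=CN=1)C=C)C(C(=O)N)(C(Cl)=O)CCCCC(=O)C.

The symbol for oxygen appears 3 times in the SMILES.

3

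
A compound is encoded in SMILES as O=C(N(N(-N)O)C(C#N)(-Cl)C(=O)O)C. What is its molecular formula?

Heavy atoms from the SMILES: 5 C, 1 Cl, 4 N, 4 O.
Implicit hydrogens by atom environment:
  4 × C: no H
  3 × N: no H
  2 × O: 1 H each → 2
  2 × O: no H
  1 × C: 3 H
  1 × Cl: no H
  1 × N: 2 H
  Total hydrogens = 7.
Molecular formula: C5H7ClN4O4

C5H7ClN4O4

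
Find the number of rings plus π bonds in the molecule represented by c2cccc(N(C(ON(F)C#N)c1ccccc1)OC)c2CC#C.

Molecular formula from the SMILES: C18H16FN3O2.
DoU = (2C + 2 + N − H − X)/2 = (2·18 + 2 + 3 − 16 − 1)/2 = 24/2 = 12.
(Structurally: 2 ring(s) + 10 π bond(s) = 12.)

12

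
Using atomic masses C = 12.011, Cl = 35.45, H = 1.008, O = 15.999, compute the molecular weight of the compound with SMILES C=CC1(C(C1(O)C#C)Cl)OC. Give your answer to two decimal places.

Molecular formula: C8H9ClO2.
M = 8×12.011 + 1×35.45 + 9×1.008 + 2×15.999 = 172.61 g/mol.

172.61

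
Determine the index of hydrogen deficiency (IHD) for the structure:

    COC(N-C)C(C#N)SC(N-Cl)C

2

Molecular formula from the SMILES: C7H14ClN3OS.
DoU = (2C + 2 + N − H − X)/2 = (2·7 + 2 + 3 − 14 − 1)/2 = 4/2 = 2.
(Structurally: 0 ring(s) + 2 π bond(s) = 2.)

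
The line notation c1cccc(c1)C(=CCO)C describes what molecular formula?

C10H12O

Heavy atoms from the SMILES: 10 C, 1 O.
Implicit hydrogens by atom environment:
  5 × C (aromatic): 1 H each → 5
  1 × C: 3 H
  1 × C: 2 H
  1 × C: 1 H
  1 × C: no H
  1 × C (aromatic): no H
  1 × O: 1 H
  Total hydrogens = 12.
Molecular formula: C10H12O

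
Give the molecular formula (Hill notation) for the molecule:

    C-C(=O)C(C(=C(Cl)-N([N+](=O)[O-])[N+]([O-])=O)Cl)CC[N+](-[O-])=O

Heavy atoms from the SMILES: 7 C, 2 Cl, 4 N, 7 O.
Implicit hydrogens by atom environment:
  4 × O: no H
  3 × C: no H
  3 × N (charge +1): no H
  3 × O (charge -1): no H
  2 × C: 2 H each → 4
  2 × Cl: no H
  1 × C: 3 H
  1 × C: 1 H
  1 × N: no H
  Total hydrogens = 8.
Molecular formula: C7H8Cl2N4O7

C7H8Cl2N4O7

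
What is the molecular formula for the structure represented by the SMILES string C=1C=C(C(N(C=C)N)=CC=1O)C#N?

Heavy atoms from the SMILES: 9 C, 3 N, 1 O.
Implicit hydrogens by atom environment:
  3 × C (aromatic): 1 H each → 3
  3 × C (aromatic): no H
  2 × N: no H
  1 × C: 2 H
  1 × C: 1 H
  1 × C: no H
  1 × N: 2 H
  1 × O: 1 H
  Total hydrogens = 9.
Molecular formula: C9H9N3O

C9H9N3O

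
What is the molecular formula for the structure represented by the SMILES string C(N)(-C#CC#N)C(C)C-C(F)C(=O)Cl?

C9H10ClFN2O

Heavy atoms from the SMILES: 9 C, 1 Cl, 1 F, 2 N, 1 O.
Implicit hydrogens by atom environment:
  4 × C: no H
  3 × C: 1 H each → 3
  1 × C: 3 H
  1 × C: 2 H
  1 × Cl: no H
  1 × F: no H
  1 × N: 2 H
  1 × N: no H
  1 × O: no H
  Total hydrogens = 10.
Molecular formula: C9H10ClFN2O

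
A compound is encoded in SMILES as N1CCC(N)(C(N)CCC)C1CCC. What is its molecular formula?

Heavy atoms from the SMILES: 11 C, 3 N.
Implicit hydrogens by atom environment:
  6 × C: 2 H each → 12
  2 × C: 3 H each → 6
  2 × C: 1 H each → 2
  2 × N: 2 H each → 4
  1 × C: no H
  1 × N: 1 H
  Total hydrogens = 25.
Molecular formula: C11H25N3

C11H25N3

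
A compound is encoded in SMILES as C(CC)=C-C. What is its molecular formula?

C5H10

Heavy atoms from the SMILES: 5 C.
Implicit hydrogens by atom environment:
  2 × C: 3 H each → 6
  2 × C: 1 H each → 2
  1 × C: 2 H
  Total hydrogens = 10.
Molecular formula: C5H10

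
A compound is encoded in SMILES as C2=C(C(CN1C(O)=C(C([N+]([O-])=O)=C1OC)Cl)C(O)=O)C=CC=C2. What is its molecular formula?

C14H13ClN2O6

Heavy atoms from the SMILES: 14 C, 1 Cl, 2 N, 6 O.
Implicit hydrogens by atom environment:
  5 × C (aromatic): 1 H each → 5
  5 × C (aromatic): no H
  3 × O: no H
  2 × O: 1 H each → 2
  1 × C: 3 H
  1 × C: 2 H
  1 × C: 1 H
  1 × C: no H
  1 × Cl: no H
  1 × N (aromatic): no H
  1 × N (charge +1): no H
  1 × O (charge -1): no H
  Total hydrogens = 13.
Molecular formula: C14H13ClN2O6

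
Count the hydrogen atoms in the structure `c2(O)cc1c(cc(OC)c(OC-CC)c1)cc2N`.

17

Hydrogens are implicit in SMILES; fill each atom to its normal valence:
  6 × C (aromatic): no H
  4 × C (aromatic): 1 H each → 4
  2 × C: 3 H each → 6
  2 × C: 2 H each → 4
  2 × O: no H
  1 × N: 2 H
  1 × O: 1 H
  Total hydrogens = 17.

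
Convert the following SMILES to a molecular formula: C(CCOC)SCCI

Heavy atoms from the SMILES: 6 C, 1 I, 1 O, 1 S.
Implicit hydrogens by atom environment:
  5 × C: 2 H each → 10
  1 × C: 3 H
  1 × I: no H
  1 × O: no H
  1 × S: no H
  Total hydrogens = 13.
Molecular formula: C6H13IOS

C6H13IOS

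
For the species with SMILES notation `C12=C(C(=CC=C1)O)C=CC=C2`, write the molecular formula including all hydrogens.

C10H8O

Heavy atoms from the SMILES: 10 C, 1 O.
Implicit hydrogens by atom environment:
  7 × C (aromatic): 1 H each → 7
  3 × C (aromatic): no H
  1 × O: 1 H
  Total hydrogens = 8.
Molecular formula: C10H8O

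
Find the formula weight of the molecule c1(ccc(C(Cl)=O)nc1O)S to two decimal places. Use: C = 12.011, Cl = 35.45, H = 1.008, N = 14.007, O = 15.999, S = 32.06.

189.61

Molecular formula: C6H4ClNO2S.
M = 6×12.011 + 1×35.45 + 4×1.008 + 1×14.007 + 2×15.999 + 1×32.06 = 189.61 g/mol.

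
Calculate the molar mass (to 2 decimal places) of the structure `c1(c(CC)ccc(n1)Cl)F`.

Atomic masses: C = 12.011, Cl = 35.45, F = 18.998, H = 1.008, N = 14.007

Molecular formula: C7H7ClFN.
M = 7×12.011 + 1×35.45 + 1×18.998 + 7×1.008 + 1×14.007 = 159.59 g/mol.

159.59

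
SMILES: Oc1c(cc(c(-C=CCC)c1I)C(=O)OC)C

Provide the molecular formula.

Heavy atoms from the SMILES: 13 C, 1 I, 3 O.
Implicit hydrogens by atom environment:
  5 × C (aromatic): no H
  3 × C: 3 H each → 9
  2 × C: 1 H each → 2
  2 × O: no H
  1 × C: 2 H
  1 × C (aromatic): 1 H
  1 × C: no H
  1 × I: no H
  1 × O: 1 H
  Total hydrogens = 15.
Molecular formula: C13H15IO3

C13H15IO3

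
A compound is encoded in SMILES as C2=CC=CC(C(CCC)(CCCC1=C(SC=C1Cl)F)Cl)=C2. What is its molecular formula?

Heavy atoms from the SMILES: 17 C, 2 Cl, 1 F, 1 S.
Implicit hydrogens by atom environment:
  6 × C (aromatic): 1 H each → 6
  5 × C: 2 H each → 10
  4 × C (aromatic): no H
  2 × Cl: no H
  1 × C: 3 H
  1 × C: no H
  1 × F: no H
  1 × S (aromatic): no H
  Total hydrogens = 19.
Molecular formula: C17H19Cl2FS

C17H19Cl2FS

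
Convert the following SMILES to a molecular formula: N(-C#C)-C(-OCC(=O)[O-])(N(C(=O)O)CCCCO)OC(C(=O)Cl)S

Heavy atoms from the SMILES: 12 C, 1 Cl, 2 N, 8 O, 1 S.
Implicit hydrogens by atom environment:
  5 × C: 2 H each → 10
  5 × C: no H
  5 × O: no H
  2 × C: 1 H each → 2
  2 × O: 1 H each → 2
  1 × Cl: no H
  1 × N: 1 H
  1 × N: no H
  1 × O (charge -1): no H
  1 × S: 1 H
  Total hydrogens = 16.
Net charge -1.
Molecular formula: C12H16ClN2O8S-

C12H16ClN2O8S-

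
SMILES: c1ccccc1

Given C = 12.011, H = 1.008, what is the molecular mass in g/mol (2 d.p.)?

Molecular formula: C6H6.
M = 6×12.011 + 6×1.008 = 78.11 g/mol.

78.11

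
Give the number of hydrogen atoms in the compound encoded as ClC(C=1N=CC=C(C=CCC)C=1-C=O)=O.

Hydrogens are implicit in SMILES; fill each atom to its normal valence:
  3 × C: 1 H each → 3
  3 × C (aromatic): no H
  2 × C (aromatic): 1 H each → 2
  2 × O: no H
  1 × C: 3 H
  1 × C: 2 H
  1 × C: no H
  1 × Cl: no H
  1 × N (aromatic): no H
  Total hydrogens = 10.

10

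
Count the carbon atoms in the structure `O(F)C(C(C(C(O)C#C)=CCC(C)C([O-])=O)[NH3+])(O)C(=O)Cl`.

12

The symbol for carbon appears 12 times in the SMILES. (Cl is a single chlorine, not C + l.)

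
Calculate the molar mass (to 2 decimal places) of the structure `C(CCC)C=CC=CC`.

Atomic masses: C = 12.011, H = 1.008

Molecular formula: C9H16.
M = 9×12.011 + 16×1.008 = 124.23 g/mol.

124.23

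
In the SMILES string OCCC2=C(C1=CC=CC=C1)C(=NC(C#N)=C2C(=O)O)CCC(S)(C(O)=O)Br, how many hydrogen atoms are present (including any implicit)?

17

Hydrogens are implicit in SMILES; fill each atom to its normal valence:
  6 × C (aromatic): no H
  5 × C (aromatic): 1 H each → 5
  4 × C: 2 H each → 8
  4 × C: no H
  3 × O: 1 H each → 3
  2 × O: no H
  1 × Br: no H
  1 × N (aromatic): no H
  1 × N: no H
  1 × S: 1 H
  Total hydrogens = 17.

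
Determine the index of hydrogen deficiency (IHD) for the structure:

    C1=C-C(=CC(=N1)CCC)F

Molecular formula from the SMILES: C8H10FN.
DoU = (2C + 2 + N − H − X)/2 = (2·8 + 2 + 1 − 10 − 1)/2 = 8/2 = 4.
(Structurally: 1 ring(s) + 3 π bond(s) = 4.)

4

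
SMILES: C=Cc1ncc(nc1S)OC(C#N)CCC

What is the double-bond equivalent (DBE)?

7

Molecular formula from the SMILES: C11H13N3OS.
DoU = (2C + 2 + N − H − X)/2 = (2·11 + 2 + 3 − 13 − 0)/2 = 14/2 = 7.
(Structurally: 1 ring(s) + 6 π bond(s) = 7.)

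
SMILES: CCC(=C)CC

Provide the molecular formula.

Heavy atoms from the SMILES: 6 C.
Implicit hydrogens by atom environment:
  3 × C: 2 H each → 6
  2 × C: 3 H each → 6
  1 × C: no H
  Total hydrogens = 12.
Molecular formula: C6H12

C6H12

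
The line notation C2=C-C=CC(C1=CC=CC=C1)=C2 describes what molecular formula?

Heavy atoms from the SMILES: 12 C.
Implicit hydrogens by atom environment:
  10 × C (aromatic): 1 H each → 10
  2 × C (aromatic): no H
  Total hydrogens = 10.
Molecular formula: C12H10

C12H10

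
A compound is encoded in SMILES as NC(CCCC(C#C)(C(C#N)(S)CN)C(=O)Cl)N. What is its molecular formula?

Heavy atoms from the SMILES: 11 C, 1 Cl, 4 N, 1 O, 1 S.
Implicit hydrogens by atom environment:
  5 × C: no H
  4 × C: 2 H each → 8
  3 × N: 2 H each → 6
  2 × C: 1 H each → 2
  1 × Cl: no H
  1 × N: no H
  1 × O: no H
  1 × S: 1 H
  Total hydrogens = 17.
Molecular formula: C11H17ClN4OS

C11H17ClN4OS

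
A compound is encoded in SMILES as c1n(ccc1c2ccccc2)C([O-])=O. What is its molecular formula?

C11H8NO2-

Heavy atoms from the SMILES: 11 C, 1 N, 2 O.
Implicit hydrogens by atom environment:
  8 × C (aromatic): 1 H each → 8
  2 × C (aromatic): no H
  1 × C: no H
  1 × N (aromatic): no H
  1 × O: no H
  1 × O (charge -1): no H
  Total hydrogens = 8.
Net charge -1.
Molecular formula: C11H8NO2-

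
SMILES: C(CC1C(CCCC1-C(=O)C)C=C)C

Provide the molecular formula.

C13H22O

Heavy atoms from the SMILES: 13 C, 1 O.
Implicit hydrogens by atom environment:
  6 × C: 2 H each → 12
  4 × C: 1 H each → 4
  2 × C: 3 H each → 6
  1 × C: no H
  1 × O: no H
  Total hydrogens = 22.
Molecular formula: C13H22O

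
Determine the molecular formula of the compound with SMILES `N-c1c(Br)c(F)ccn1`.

C5H4BrFN2

Heavy atoms from the SMILES: 1 Br, 5 C, 1 F, 2 N.
Implicit hydrogens by atom environment:
  3 × C (aromatic): no H
  2 × C (aromatic): 1 H each → 2
  1 × Br: no H
  1 × F: no H
  1 × N: 2 H
  1 × N (aromatic): no H
  Total hydrogens = 4.
Molecular formula: C5H4BrFN2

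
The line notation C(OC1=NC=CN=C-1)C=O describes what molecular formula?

Heavy atoms from the SMILES: 6 C, 2 N, 2 O.
Implicit hydrogens by atom environment:
  3 × C (aromatic): 1 H each → 3
  2 × N (aromatic): no H
  2 × O: no H
  1 × C: 2 H
  1 × C: 1 H
  1 × C (aromatic): no H
  Total hydrogens = 6.
Molecular formula: C6H6N2O2

C6H6N2O2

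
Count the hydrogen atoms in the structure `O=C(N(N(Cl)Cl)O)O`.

2

Hydrogens are implicit in SMILES; fill each atom to its normal valence:
  2 × Cl: no H
  2 × N: no H
  2 × O: 1 H each → 2
  1 × C: no H
  1 × O: no H
  Total hydrogens = 2.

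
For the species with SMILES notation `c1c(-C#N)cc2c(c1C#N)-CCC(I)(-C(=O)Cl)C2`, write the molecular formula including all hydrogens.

C13H8ClIN2O

Heavy atoms from the SMILES: 13 C, 1 Cl, 1 I, 2 N, 1 O.
Implicit hydrogens by atom environment:
  4 × C (aromatic): no H
  4 × C: no H
  3 × C: 2 H each → 6
  2 × C (aromatic): 1 H each → 2
  2 × N: no H
  1 × Cl: no H
  1 × I: no H
  1 × O: no H
  Total hydrogens = 8.
Molecular formula: C13H8ClIN2O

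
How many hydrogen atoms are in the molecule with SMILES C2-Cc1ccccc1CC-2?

12

Hydrogens are implicit in SMILES; fill each atom to its normal valence:
  4 × C: 2 H each → 8
  4 × C (aromatic): 1 H each → 4
  2 × C (aromatic): no H
  Total hydrogens = 12.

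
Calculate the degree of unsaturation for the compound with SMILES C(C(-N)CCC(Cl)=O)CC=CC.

Molecular formula from the SMILES: C9H16ClNO.
DoU = (2C + 2 + N − H − X)/2 = (2·9 + 2 + 1 − 16 − 1)/2 = 4/2 = 2.
(Structurally: 0 ring(s) + 2 π bond(s) = 2.)

2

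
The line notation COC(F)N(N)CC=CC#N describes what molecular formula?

Heavy atoms from the SMILES: 6 C, 1 F, 3 N, 1 O.
Implicit hydrogens by atom environment:
  3 × C: 1 H each → 3
  2 × N: no H
  1 × C: 3 H
  1 × C: 2 H
  1 × C: no H
  1 × F: no H
  1 × N: 2 H
  1 × O: no H
  Total hydrogens = 10.
Molecular formula: C6H10FN3O

C6H10FN3O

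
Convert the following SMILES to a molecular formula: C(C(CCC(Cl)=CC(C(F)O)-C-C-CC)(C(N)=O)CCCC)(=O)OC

Heavy atoms from the SMILES: 18 C, 1 Cl, 1 F, 1 N, 4 O.
Implicit hydrogens by atom environment:
  8 × C: 2 H each → 16
  4 × C: no H
  3 × C: 3 H each → 9
  3 × C: 1 H each → 3
  3 × O: no H
  1 × Cl: no H
  1 × F: no H
  1 × N: 2 H
  1 × O: 1 H
  Total hydrogens = 31.
Molecular formula: C18H31ClFNO4

C18H31ClFNO4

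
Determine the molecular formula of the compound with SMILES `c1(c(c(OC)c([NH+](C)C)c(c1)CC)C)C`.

C13H22NO+

Heavy atoms from the SMILES: 13 C, 1 N, 1 O.
Implicit hydrogens by atom environment:
  6 × C: 3 H each → 18
  5 × C (aromatic): no H
  1 × C: 2 H
  1 × C (aromatic): 1 H
  1 × N (charge +1): 1 H
  1 × O: no H
  Total hydrogens = 22.
Net charge +1.
Molecular formula: C13H22NO+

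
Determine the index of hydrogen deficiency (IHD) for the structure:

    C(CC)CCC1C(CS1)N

1

Molecular formula from the SMILES: C8H17NS.
DoU = (2C + 2 + N − H − X)/2 = (2·8 + 2 + 1 − 17 − 0)/2 = 2/2 = 1.
(Structurally: 1 ring(s) + 0 π bond(s) = 1.)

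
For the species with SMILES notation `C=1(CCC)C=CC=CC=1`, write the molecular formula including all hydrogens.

C9H12

Heavy atoms from the SMILES: 9 C.
Implicit hydrogens by atom environment:
  5 × C (aromatic): 1 H each → 5
  2 × C: 2 H each → 4
  1 × C: 3 H
  1 × C (aromatic): no H
  Total hydrogens = 12.
Molecular formula: C9H12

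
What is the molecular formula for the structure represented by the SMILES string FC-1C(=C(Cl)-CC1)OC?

C6H8ClFO

Heavy atoms from the SMILES: 6 C, 1 Cl, 1 F, 1 O.
Implicit hydrogens by atom environment:
  2 × C: 2 H each → 4
  2 × C: no H
  1 × C: 3 H
  1 × C: 1 H
  1 × Cl: no H
  1 × F: no H
  1 × O: no H
  Total hydrogens = 8.
Molecular formula: C6H8ClFO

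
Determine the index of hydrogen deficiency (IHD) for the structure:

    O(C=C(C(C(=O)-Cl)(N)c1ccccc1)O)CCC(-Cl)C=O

7

Molecular formula from the SMILES: C14H15Cl2NO4.
DoU = (2C + 2 + N − H − X)/2 = (2·14 + 2 + 1 − 15 − 2)/2 = 14/2 = 7.
(Structurally: 1 ring(s) + 6 π bond(s) = 7.)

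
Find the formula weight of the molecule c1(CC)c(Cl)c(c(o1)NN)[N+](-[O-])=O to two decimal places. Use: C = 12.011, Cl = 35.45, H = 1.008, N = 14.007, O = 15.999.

205.60

Molecular formula: C6H8ClN3O3.
M = 6×12.011 + 1×35.45 + 8×1.008 + 3×14.007 + 3×15.999 = 205.60 g/mol.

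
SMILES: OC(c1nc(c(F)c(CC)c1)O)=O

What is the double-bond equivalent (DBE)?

5

Molecular formula from the SMILES: C8H8FNO3.
DoU = (2C + 2 + N − H − X)/2 = (2·8 + 2 + 1 − 8 − 1)/2 = 10/2 = 5.
(Structurally: 1 ring(s) + 4 π bond(s) = 5.)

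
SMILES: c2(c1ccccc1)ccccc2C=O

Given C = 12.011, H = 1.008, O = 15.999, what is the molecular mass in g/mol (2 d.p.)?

182.22

Molecular formula: C13H10O.
M = 13×12.011 + 10×1.008 + 1×15.999 = 182.22 g/mol.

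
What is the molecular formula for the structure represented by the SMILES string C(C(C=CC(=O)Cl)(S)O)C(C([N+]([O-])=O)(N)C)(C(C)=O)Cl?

Heavy atoms from the SMILES: 10 C, 2 Cl, 2 N, 5 O, 1 S.
Implicit hydrogens by atom environment:
  5 × C: no H
  3 × O: no H
  2 × C: 3 H each → 6
  2 × C: 1 H each → 2
  2 × Cl: no H
  1 × C: 2 H
  1 × N: 2 H
  1 × N (charge +1): no H
  1 × O: 1 H
  1 × O (charge -1): no H
  1 × S: 1 H
  Total hydrogens = 14.
Molecular formula: C10H14Cl2N2O5S

C10H14Cl2N2O5S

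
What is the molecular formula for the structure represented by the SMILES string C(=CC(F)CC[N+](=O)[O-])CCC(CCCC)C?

C13H24FNO2

Heavy atoms from the SMILES: 13 C, 1 F, 1 N, 2 O.
Implicit hydrogens by atom environment:
  7 × C: 2 H each → 14
  4 × C: 1 H each → 4
  2 × C: 3 H each → 6
  1 × F: no H
  1 × N (charge +1): no H
  1 × O: no H
  1 × O (charge -1): no H
  Total hydrogens = 24.
Molecular formula: C13H24FNO2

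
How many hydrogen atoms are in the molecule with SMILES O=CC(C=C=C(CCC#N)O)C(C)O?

13

Hydrogens are implicit in SMILES; fill each atom to its normal valence:
  4 × C: 1 H each → 4
  3 × C: no H
  2 × C: 2 H each → 4
  2 × O: 1 H each → 2
  1 × C: 3 H
  1 × N: no H
  1 × O: no H
  Total hydrogens = 13.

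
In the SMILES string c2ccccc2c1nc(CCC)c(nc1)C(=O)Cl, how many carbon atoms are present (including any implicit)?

The symbol for carbon appears 14 times in the SMILES. Lowercase c denotes aromatic carbon and counts toward C.

14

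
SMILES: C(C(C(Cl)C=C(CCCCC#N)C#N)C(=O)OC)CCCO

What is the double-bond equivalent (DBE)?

Molecular formula from the SMILES: C16H23ClN2O3.
DoU = (2C + 2 + N − H − X)/2 = (2·16 + 2 + 2 − 23 − 1)/2 = 12/2 = 6.
(Structurally: 0 ring(s) + 6 π bond(s) = 6.)

6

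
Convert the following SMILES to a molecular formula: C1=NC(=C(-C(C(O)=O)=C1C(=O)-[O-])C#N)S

C8H3N2O4S-

Heavy atoms from the SMILES: 8 C, 2 N, 4 O, 1 S.
Implicit hydrogens by atom environment:
  4 × C (aromatic): no H
  3 × C: no H
  2 × O: no H
  1 × C (aromatic): 1 H
  1 × N (aromatic): no H
  1 × N: no H
  1 × O: 1 H
  1 × O (charge -1): no H
  1 × S: 1 H
  Total hydrogens = 3.
Net charge -1.
Molecular formula: C8H3N2O4S-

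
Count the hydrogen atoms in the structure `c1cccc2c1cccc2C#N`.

Hydrogens are implicit in SMILES; fill each atom to its normal valence:
  7 × C (aromatic): 1 H each → 7
  3 × C (aromatic): no H
  1 × C: no H
  1 × N: no H
  Total hydrogens = 7.

7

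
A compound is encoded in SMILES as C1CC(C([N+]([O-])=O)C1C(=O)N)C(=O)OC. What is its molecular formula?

C8H12N2O5

Heavy atoms from the SMILES: 8 C, 2 N, 5 O.
Implicit hydrogens by atom environment:
  4 × O: no H
  3 × C: 1 H each → 3
  2 × C: 2 H each → 4
  2 × C: no H
  1 × C: 3 H
  1 × N: 2 H
  1 × N (charge +1): no H
  1 × O (charge -1): no H
  Total hydrogens = 12.
Molecular formula: C8H12N2O5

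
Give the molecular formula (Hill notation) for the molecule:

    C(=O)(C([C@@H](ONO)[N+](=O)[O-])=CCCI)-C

C7H11IN2O5

Heavy atoms from the SMILES: 7 C, 1 I, 2 N, 5 O.
Implicit hydrogens by atom environment:
  3 × O: no H
  2 × C: 2 H each → 4
  2 × C: 1 H each → 2
  2 × C: no H
  1 × C: 3 H
  1 × I: no H
  1 × N: 1 H
  1 × N (charge +1): no H
  1 × O: 1 H
  1 × O (charge -1): no H
  Total hydrogens = 11.
Molecular formula: C7H11IN2O5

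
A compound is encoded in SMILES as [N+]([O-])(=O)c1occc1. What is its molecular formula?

Heavy atoms from the SMILES: 4 C, 1 N, 3 O.
Implicit hydrogens by atom environment:
  3 × C (aromatic): 1 H each → 3
  1 × C (aromatic): no H
  1 × N (charge +1): no H
  1 × O (aromatic): no H
  1 × O: no H
  1 × O (charge -1): no H
  Total hydrogens = 3.
Molecular formula: C4H3NO3

C4H3NO3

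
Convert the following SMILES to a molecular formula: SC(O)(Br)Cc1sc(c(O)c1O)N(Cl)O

C6H7BrClNO4S2

Heavy atoms from the SMILES: 1 Br, 6 C, 1 Cl, 1 N, 4 O, 2 S.
Implicit hydrogens by atom environment:
  4 × C (aromatic): no H
  4 × O: 1 H each → 4
  1 × Br: no H
  1 × C: 2 H
  1 × C: no H
  1 × Cl: no H
  1 × N: no H
  1 × S: 1 H
  1 × S (aromatic): no H
  Total hydrogens = 7.
Molecular formula: C6H7BrClNO4S2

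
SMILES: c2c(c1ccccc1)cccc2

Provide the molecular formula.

C12H10

Heavy atoms from the SMILES: 12 C.
Implicit hydrogens by atom environment:
  10 × C (aromatic): 1 H each → 10
  2 × C (aromatic): no H
  Total hydrogens = 10.
Molecular formula: C12H10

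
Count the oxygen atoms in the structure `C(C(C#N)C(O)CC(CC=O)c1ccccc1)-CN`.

2

The symbol for oxygen appears 2 times in the SMILES.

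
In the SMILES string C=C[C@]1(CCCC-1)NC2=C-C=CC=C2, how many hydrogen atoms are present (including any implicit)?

17

Hydrogens are implicit in SMILES; fill each atom to its normal valence:
  5 × C: 2 H each → 10
  5 × C (aromatic): 1 H each → 5
  1 × C: 1 H
  1 × C: no H
  1 × C (aromatic): no H
  1 × N: 1 H
  Total hydrogens = 17.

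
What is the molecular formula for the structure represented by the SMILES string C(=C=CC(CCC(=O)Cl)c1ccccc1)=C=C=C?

Heavy atoms from the SMILES: 16 C, 1 Cl, 1 O.
Implicit hydrogens by atom environment:
  5 × C (aromatic): 1 H each → 5
  5 × C: no H
  3 × C: 2 H each → 6
  2 × C: 1 H each → 2
  1 × C (aromatic): no H
  1 × Cl: no H
  1 × O: no H
  Total hydrogens = 13.
Molecular formula: C16H13ClO

C16H13ClO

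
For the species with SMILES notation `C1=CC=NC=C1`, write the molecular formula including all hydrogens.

Heavy atoms from the SMILES: 5 C, 1 N.
Implicit hydrogens by atom environment:
  5 × C (aromatic): 1 H each → 5
  1 × N (aromatic): no H
  Total hydrogens = 5.
Molecular formula: C5H5N

C5H5N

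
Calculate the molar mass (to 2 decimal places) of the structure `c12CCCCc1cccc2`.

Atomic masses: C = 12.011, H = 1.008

132.21

Molecular formula: C10H12.
M = 10×12.011 + 12×1.008 = 132.21 g/mol.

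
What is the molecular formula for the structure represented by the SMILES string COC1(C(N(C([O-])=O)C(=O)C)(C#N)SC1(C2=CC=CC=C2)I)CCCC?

Heavy atoms from the SMILES: 18 C, 1 I, 2 N, 4 O, 1 S.
Implicit hydrogens by atom environment:
  6 × C: no H
  5 × C (aromatic): 1 H each → 5
  3 × C: 3 H each → 9
  3 × C: 2 H each → 6
  3 × O: no H
  2 × N: no H
  1 × C (aromatic): no H
  1 × I: no H
  1 × O (charge -1): no H
  1 × S: no H
  Total hydrogens = 20.
Net charge -1.
Molecular formula: C18H20IN2O4S-

C18H20IN2O4S-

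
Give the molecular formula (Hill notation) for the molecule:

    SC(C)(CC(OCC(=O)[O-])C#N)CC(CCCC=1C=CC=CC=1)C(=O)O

Heavy atoms from the SMILES: 19 C, 1 N, 5 O, 1 S.
Implicit hydrogens by atom environment:
  6 × C: 2 H each → 12
  5 × C (aromatic): 1 H each → 5
  4 × C: no H
  3 × O: no H
  2 × C: 1 H each → 2
  1 × C: 3 H
  1 × C (aromatic): no H
  1 × N: no H
  1 × O: 1 H
  1 × O (charge -1): no H
  1 × S: 1 H
  Total hydrogens = 24.
Net charge -1.
Molecular formula: C19H24NO5S-

C19H24NO5S-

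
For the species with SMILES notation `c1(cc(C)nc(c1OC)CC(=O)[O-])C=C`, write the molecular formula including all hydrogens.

C11H12NO3-

Heavy atoms from the SMILES: 11 C, 1 N, 3 O.
Implicit hydrogens by atom environment:
  4 × C (aromatic): no H
  2 × C: 3 H each → 6
  2 × C: 2 H each → 4
  2 × O: no H
  1 × C (aromatic): 1 H
  1 × C: 1 H
  1 × C: no H
  1 × N (aromatic): no H
  1 × O (charge -1): no H
  Total hydrogens = 12.
Net charge -1.
Molecular formula: C11H12NO3-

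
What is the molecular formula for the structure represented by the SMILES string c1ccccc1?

C6H6

Heavy atoms from the SMILES: 6 C.
Implicit hydrogens by atom environment:
  6 × C (aromatic): 1 H each → 6
  Total hydrogens = 6.
Molecular formula: C6H6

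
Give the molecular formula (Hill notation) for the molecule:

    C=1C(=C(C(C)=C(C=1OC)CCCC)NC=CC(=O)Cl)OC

Heavy atoms from the SMILES: 16 C, 1 Cl, 1 N, 3 O.
Implicit hydrogens by atom environment:
  5 × C (aromatic): no H
  4 × C: 3 H each → 12
  3 × C: 2 H each → 6
  3 × O: no H
  2 × C: 1 H each → 2
  1 × C (aromatic): 1 H
  1 × C: no H
  1 × Cl: no H
  1 × N: 1 H
  Total hydrogens = 22.
Molecular formula: C16H22ClNO3

C16H22ClNO3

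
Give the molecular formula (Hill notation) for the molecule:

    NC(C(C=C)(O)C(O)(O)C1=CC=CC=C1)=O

Heavy atoms from the SMILES: 11 C, 1 N, 4 O.
Implicit hydrogens by atom environment:
  5 × C (aromatic): 1 H each → 5
  3 × C: no H
  3 × O: 1 H each → 3
  1 × C: 2 H
  1 × C: 1 H
  1 × C (aromatic): no H
  1 × N: 2 H
  1 × O: no H
  Total hydrogens = 13.
Molecular formula: C11H13NO4

C11H13NO4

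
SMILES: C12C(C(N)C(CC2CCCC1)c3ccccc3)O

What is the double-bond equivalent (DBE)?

6

Molecular formula from the SMILES: C16H23NO.
DoU = (2C + 2 + N − H − X)/2 = (2·16 + 2 + 1 − 23 − 0)/2 = 12/2 = 6.
(Structurally: 3 ring(s) + 3 π bond(s) = 6.)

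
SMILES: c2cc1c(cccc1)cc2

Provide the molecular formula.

Heavy atoms from the SMILES: 10 C.
Implicit hydrogens by atom environment:
  8 × C (aromatic): 1 H each → 8
  2 × C (aromatic): no H
  Total hydrogens = 8.
Molecular formula: C10H8

C10H8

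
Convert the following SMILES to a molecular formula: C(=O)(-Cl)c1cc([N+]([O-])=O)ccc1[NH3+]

C7H6ClN2O3+

Heavy atoms from the SMILES: 7 C, 1 Cl, 2 N, 3 O.
Implicit hydrogens by atom environment:
  3 × C (aromatic): 1 H each → 3
  3 × C (aromatic): no H
  2 × O: no H
  1 × C: no H
  1 × Cl: no H
  1 × N (charge +1): 3 H
  1 × N (charge +1): no H
  1 × O (charge -1): no H
  Total hydrogens = 6.
Net charge +1.
Molecular formula: C7H6ClN2O3+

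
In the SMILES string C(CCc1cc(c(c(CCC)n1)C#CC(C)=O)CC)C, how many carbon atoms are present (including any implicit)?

The symbol for carbon appears 18 times in the SMILES. Lowercase c denotes aromatic carbon and counts toward C.

18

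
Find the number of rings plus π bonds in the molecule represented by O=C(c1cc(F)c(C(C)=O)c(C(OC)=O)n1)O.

Molecular formula from the SMILES: C10H8FNO5.
DoU = (2C + 2 + N − H − X)/2 = (2·10 + 2 + 1 − 8 − 1)/2 = 14/2 = 7.
(Structurally: 1 ring(s) + 6 π bond(s) = 7.)

7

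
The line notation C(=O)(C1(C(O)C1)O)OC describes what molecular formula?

C5H8O4

Heavy atoms from the SMILES: 5 C, 4 O.
Implicit hydrogens by atom environment:
  2 × C: no H
  2 × O: 1 H each → 2
  2 × O: no H
  1 × C: 3 H
  1 × C: 2 H
  1 × C: 1 H
  Total hydrogens = 8.
Molecular formula: C5H8O4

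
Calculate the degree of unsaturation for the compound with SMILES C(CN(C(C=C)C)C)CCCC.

Molecular formula from the SMILES: C11H23N.
DoU = (2C + 2 + N − H − X)/2 = (2·11 + 2 + 1 − 23 − 0)/2 = 2/2 = 1.
(Structurally: 0 ring(s) + 1 π bond(s) = 1.)

1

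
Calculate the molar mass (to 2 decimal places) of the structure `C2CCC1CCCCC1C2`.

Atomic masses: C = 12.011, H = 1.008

Molecular formula: C10H18.
M = 10×12.011 + 18×1.008 = 138.25 g/mol.

138.25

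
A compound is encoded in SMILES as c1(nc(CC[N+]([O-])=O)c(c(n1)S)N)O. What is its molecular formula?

Heavy atoms from the SMILES: 6 C, 4 N, 3 O, 1 S.
Implicit hydrogens by atom environment:
  4 × C (aromatic): no H
  2 × C: 2 H each → 4
  2 × N (aromatic): no H
  1 × N: 2 H
  1 × N (charge +1): no H
  1 × O: 1 H
  1 × O: no H
  1 × O (charge -1): no H
  1 × S: 1 H
  Total hydrogens = 8.
Molecular formula: C6H8N4O3S

C6H8N4O3S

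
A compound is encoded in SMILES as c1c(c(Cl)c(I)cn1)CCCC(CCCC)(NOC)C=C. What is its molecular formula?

Heavy atoms from the SMILES: 16 C, 1 Cl, 1 I, 2 N, 1 O.
Implicit hydrogens by atom environment:
  7 × C: 2 H each → 14
  3 × C (aromatic): no H
  2 × C: 3 H each → 6
  2 × C (aromatic): 1 H each → 2
  1 × C: 1 H
  1 × C: no H
  1 × Cl: no H
  1 × I: no H
  1 × N: 1 H
  1 × N (aromatic): no H
  1 × O: no H
  Total hydrogens = 24.
Molecular formula: C16H24ClIN2O

C16H24ClIN2O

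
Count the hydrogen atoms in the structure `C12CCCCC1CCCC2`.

Hydrogens are implicit in SMILES; fill each atom to its normal valence:
  8 × C: 2 H each → 16
  2 × C: 1 H each → 2
  Total hydrogens = 18.

18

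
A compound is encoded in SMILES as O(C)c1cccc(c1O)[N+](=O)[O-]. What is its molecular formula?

C7H7NO4

Heavy atoms from the SMILES: 7 C, 1 N, 4 O.
Implicit hydrogens by atom environment:
  3 × C (aromatic): 1 H each → 3
  3 × C (aromatic): no H
  2 × O: no H
  1 × C: 3 H
  1 × N (charge +1): no H
  1 × O: 1 H
  1 × O (charge -1): no H
  Total hydrogens = 7.
Molecular formula: C7H7NO4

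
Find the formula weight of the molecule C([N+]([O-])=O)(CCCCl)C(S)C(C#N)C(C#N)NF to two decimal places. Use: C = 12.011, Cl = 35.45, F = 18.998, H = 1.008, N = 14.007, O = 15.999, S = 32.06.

Molecular formula: C9H12ClFN4O2S.
M = 9×12.011 + 1×35.45 + 1×18.998 + 12×1.008 + 4×14.007 + 2×15.999 + 1×32.06 = 294.73 g/mol.

294.73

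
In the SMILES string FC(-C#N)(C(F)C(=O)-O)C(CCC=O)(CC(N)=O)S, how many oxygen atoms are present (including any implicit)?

The symbol for oxygen appears 4 times in the SMILES.

4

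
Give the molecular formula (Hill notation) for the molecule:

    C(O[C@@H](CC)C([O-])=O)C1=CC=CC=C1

Heavy atoms from the SMILES: 11 C, 3 O.
Implicit hydrogens by atom environment:
  5 × C (aromatic): 1 H each → 5
  2 × C: 2 H each → 4
  2 × O: no H
  1 × C: 3 H
  1 × C: 1 H
  1 × C: no H
  1 × C (aromatic): no H
  1 × O (charge -1): no H
  Total hydrogens = 13.
Net charge -1.
Molecular formula: C11H13O3-

C11H13O3-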